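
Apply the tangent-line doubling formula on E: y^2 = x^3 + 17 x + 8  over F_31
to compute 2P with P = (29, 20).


Doubling: s = (3 x1^2 + a) / (2 y1)
s = (3*29^2 + 17) / (2*20) mod 31 = 17
x3 = s^2 - 2 x1 mod 31 = 17^2 - 2*29 = 14
y3 = s (x1 - x3) - y1 mod 31 = 17 * (29 - 14) - 20 = 18

2P = (14, 18)


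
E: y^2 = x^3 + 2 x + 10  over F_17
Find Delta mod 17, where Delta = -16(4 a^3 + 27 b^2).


4 a^3 + 27 b^2 = 4*2^3 + 27*10^2 = 32 + 2700 = 2732
Delta = -16 * (2732) = -43712
Delta mod 17 = 12

Delta = 12 (mod 17)


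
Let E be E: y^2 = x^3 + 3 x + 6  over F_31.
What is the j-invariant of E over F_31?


Delta = -16(4 a^3 + 27 b^2) mod 31 = 18
-1728 * (4 a)^3 = -1728 * (4*3)^3 mod 31 = 29
j = 29 * 18^(-1) mod 31 = 24

j = 24 (mod 31)


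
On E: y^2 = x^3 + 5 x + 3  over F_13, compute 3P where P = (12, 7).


k = 3 = 11_2 (binary, LSB first: 11)
Double-and-add from P = (12, 7):
  bit 0 = 1: acc = O + (12, 7) = (12, 7)
  bit 1 = 1: acc = (12, 7) + (1, 3) = (4, 3)

3P = (4, 3)


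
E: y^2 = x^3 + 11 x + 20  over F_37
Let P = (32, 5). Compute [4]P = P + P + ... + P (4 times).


k = 4 = 100_2 (binary, LSB first: 001)
Double-and-add from P = (32, 5):
  bit 0 = 0: acc unchanged = O
  bit 1 = 0: acc unchanged = O
  bit 2 = 1: acc = O + (26, 23) = (26, 23)

4P = (26, 23)


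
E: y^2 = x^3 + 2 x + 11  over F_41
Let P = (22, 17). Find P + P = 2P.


Doubling: s = (3 x1^2 + a) / (2 y1)
s = (3*22^2 + 2) / (2*17) mod 41 = 9
x3 = s^2 - 2 x1 mod 41 = 9^2 - 2*22 = 37
y3 = s (x1 - x3) - y1 mod 41 = 9 * (22 - 37) - 17 = 12

2P = (37, 12)


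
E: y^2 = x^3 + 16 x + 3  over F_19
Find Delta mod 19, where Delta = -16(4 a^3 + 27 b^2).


4 a^3 + 27 b^2 = 4*16^3 + 27*3^2 = 16384 + 243 = 16627
Delta = -16 * (16627) = -266032
Delta mod 19 = 6

Delta = 6 (mod 19)


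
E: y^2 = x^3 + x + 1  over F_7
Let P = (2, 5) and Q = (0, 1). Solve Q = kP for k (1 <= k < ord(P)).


Enumerate multiples of P until we hit Q = (0, 1):
  1P = (2, 5)
  2P = (0, 6)
  3P = (0, 1)
Match found at i = 3.

k = 3


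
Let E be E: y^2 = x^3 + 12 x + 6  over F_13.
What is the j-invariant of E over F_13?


Delta = -16(4 a^3 + 27 b^2) mod 13 = 8
-1728 * (4 a)^3 = -1728 * (4*12)^3 mod 13 = 1
j = 1 * 8^(-1) mod 13 = 5

j = 5 (mod 13)


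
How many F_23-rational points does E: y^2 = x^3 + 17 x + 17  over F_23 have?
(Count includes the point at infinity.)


For each x in F_23, count y with y^2 = x^3 + 17 x + 17 mod 23:
  x = 1: RHS = 12, y in [9, 14]  -> 2 point(s)
  x = 2: RHS = 13, y in [6, 17]  -> 2 point(s)
  x = 3: RHS = 3, y in [7, 16]  -> 2 point(s)
  x = 6: RHS = 13, y in [6, 17]  -> 2 point(s)
  x = 9: RHS = 2, y in [5, 18]  -> 2 point(s)
  x = 14: RHS = 9, y in [3, 20]  -> 2 point(s)
  x = 15: RHS = 13, y in [6, 17]  -> 2 point(s)
  x = 19: RHS = 0, y in [0]  -> 1 point(s)
  x = 20: RHS = 8, y in [10, 13]  -> 2 point(s)
Affine points: 17. Add the point at infinity: total = 18.

#E(F_23) = 18


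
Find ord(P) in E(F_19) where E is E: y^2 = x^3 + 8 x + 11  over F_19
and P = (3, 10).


Compute successive multiples of P until we hit O:
  1P = (3, 10)
  2P = (3, 9)
  3P = O

ord(P) = 3


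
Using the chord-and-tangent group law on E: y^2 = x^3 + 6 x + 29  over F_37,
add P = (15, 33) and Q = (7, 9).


P != Q, so use the chord formula.
s = (y2 - y1) / (x2 - x1) = (13) / (29) mod 37 = 3
x3 = s^2 - x1 - x2 mod 37 = 3^2 - 15 - 7 = 24
y3 = s (x1 - x3) - y1 mod 37 = 3 * (15 - 24) - 33 = 14

P + Q = (24, 14)


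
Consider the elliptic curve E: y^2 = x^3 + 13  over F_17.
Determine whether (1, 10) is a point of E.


Check whether y^2 = x^3 + 0 x + 13 (mod 17) for (x, y) = (1, 10).
LHS: y^2 = 10^2 mod 17 = 15
RHS: x^3 + 0 x + 13 = 1^3 + 0*1 + 13 mod 17 = 14
LHS != RHS

No, not on the curve


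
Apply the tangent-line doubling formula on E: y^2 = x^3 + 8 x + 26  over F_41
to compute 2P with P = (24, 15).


Doubling: s = (3 x1^2 + a) / (2 y1)
s = (3*24^2 + 8) / (2*15) mod 41 = 36
x3 = s^2 - 2 x1 mod 41 = 36^2 - 2*24 = 18
y3 = s (x1 - x3) - y1 mod 41 = 36 * (24 - 18) - 15 = 37

2P = (18, 37)


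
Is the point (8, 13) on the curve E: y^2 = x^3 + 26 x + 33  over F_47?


Check whether y^2 = x^3 + 26 x + 33 (mod 47) for (x, y) = (8, 13).
LHS: y^2 = 13^2 mod 47 = 28
RHS: x^3 + 26 x + 33 = 8^3 + 26*8 + 33 mod 47 = 1
LHS != RHS

No, not on the curve


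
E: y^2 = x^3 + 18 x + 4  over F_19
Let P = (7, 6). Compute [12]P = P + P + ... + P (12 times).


k = 12 = 1100_2 (binary, LSB first: 0011)
Double-and-add from P = (7, 6):
  bit 0 = 0: acc unchanged = O
  bit 1 = 0: acc unchanged = O
  bit 2 = 1: acc = O + (4, 11) = (4, 11)
  bit 3 = 1: acc = (4, 11) + (1, 17) = (18, 17)

12P = (18, 17)


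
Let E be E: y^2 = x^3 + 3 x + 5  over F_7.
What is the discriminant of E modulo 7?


4 a^3 + 27 b^2 = 4*3^3 + 27*5^2 = 108 + 675 = 783
Delta = -16 * (783) = -12528
Delta mod 7 = 2

Delta = 2 (mod 7)


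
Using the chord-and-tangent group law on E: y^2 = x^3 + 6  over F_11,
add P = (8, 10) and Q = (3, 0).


P != Q, so use the chord formula.
s = (y2 - y1) / (x2 - x1) = (1) / (6) mod 11 = 2
x3 = s^2 - x1 - x2 mod 11 = 2^2 - 8 - 3 = 4
y3 = s (x1 - x3) - y1 mod 11 = 2 * (8 - 4) - 10 = 9

P + Q = (4, 9)


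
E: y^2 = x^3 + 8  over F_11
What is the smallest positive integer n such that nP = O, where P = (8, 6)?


Compute successive multiples of P until we hit O:
  1P = (8, 6)
  2P = (9, 0)
  3P = (8, 5)
  4P = O

ord(P) = 4


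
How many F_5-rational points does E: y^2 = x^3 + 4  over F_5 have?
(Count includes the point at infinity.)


For each x in F_5, count y with y^2 = x^3 + 0 x + 4 mod 5:
  x = 0: RHS = 4, y in [2, 3]  -> 2 point(s)
  x = 1: RHS = 0, y in [0]  -> 1 point(s)
  x = 3: RHS = 1, y in [1, 4]  -> 2 point(s)
Affine points: 5. Add the point at infinity: total = 6.

#E(F_5) = 6


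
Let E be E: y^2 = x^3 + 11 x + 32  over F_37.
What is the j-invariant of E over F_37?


Delta = -16(4 a^3 + 27 b^2) mod 37 = 31
-1728 * (4 a)^3 = -1728 * (4*11)^3 mod 37 = 36
j = 36 * 31^(-1) mod 37 = 31

j = 31 (mod 37)


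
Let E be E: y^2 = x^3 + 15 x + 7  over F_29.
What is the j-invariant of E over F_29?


Delta = -16(4 a^3 + 27 b^2) mod 29 = 23
-1728 * (4 a)^3 = -1728 * (4*15)^3 mod 29 = 9
j = 9 * 23^(-1) mod 29 = 13

j = 13 (mod 29)


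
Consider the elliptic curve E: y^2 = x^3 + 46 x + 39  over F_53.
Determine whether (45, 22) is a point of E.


Check whether y^2 = x^3 + 46 x + 39 (mod 53) for (x, y) = (45, 22).
LHS: y^2 = 22^2 mod 53 = 7
RHS: x^3 + 46 x + 39 = 45^3 + 46*45 + 39 mod 53 = 7
LHS = RHS

Yes, on the curve


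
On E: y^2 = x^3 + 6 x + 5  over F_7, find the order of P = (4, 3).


Compute successive multiples of P until we hit O:
  1P = (4, 3)
  2P = (3, 6)
  3P = (2, 5)
  4P = (2, 2)
  5P = (3, 1)
  6P = (4, 4)
  7P = O

ord(P) = 7


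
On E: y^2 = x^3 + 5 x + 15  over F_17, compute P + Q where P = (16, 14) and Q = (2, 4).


P != Q, so use the chord formula.
s = (y2 - y1) / (x2 - x1) = (7) / (3) mod 17 = 8
x3 = s^2 - x1 - x2 mod 17 = 8^2 - 16 - 2 = 12
y3 = s (x1 - x3) - y1 mod 17 = 8 * (16 - 12) - 14 = 1

P + Q = (12, 1)


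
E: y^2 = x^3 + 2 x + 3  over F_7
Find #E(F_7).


For each x in F_7, count y with y^2 = x^3 + 2 x + 3 mod 7:
  x = 2: RHS = 1, y in [1, 6]  -> 2 point(s)
  x = 3: RHS = 1, y in [1, 6]  -> 2 point(s)
  x = 6: RHS = 0, y in [0]  -> 1 point(s)
Affine points: 5. Add the point at infinity: total = 6.

#E(F_7) = 6


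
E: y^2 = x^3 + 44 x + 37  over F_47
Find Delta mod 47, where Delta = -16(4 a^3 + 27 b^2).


4 a^3 + 27 b^2 = 4*44^3 + 27*37^2 = 340736 + 36963 = 377699
Delta = -16 * (377699) = -6043184
Delta mod 47 = 29

Delta = 29 (mod 47)


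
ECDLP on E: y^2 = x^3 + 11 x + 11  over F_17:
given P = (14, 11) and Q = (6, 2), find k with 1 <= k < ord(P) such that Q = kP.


Enumerate multiples of P until we hit Q = (6, 2):
  1P = (14, 11)
  2P = (8, 4)
  3P = (11, 1)
  4P = (5, 2)
  5P = (16, 4)
  6P = (12, 16)
  7P = (10, 13)
  8P = (6, 2)
Match found at i = 8.

k = 8


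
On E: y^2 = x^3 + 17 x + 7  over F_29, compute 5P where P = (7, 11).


k = 5 = 101_2 (binary, LSB first: 101)
Double-and-add from P = (7, 11):
  bit 0 = 1: acc = O + (7, 11) = (7, 11)
  bit 1 = 0: acc unchanged = (7, 11)
  bit 2 = 1: acc = (7, 11) + (2, 7) = (16, 5)

5P = (16, 5)


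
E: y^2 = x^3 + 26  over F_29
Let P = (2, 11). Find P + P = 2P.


Doubling: s = (3 x1^2 + a) / (2 y1)
s = (3*2^2 + 0) / (2*11) mod 29 = 19
x3 = s^2 - 2 x1 mod 29 = 19^2 - 2*2 = 9
y3 = s (x1 - x3) - y1 mod 29 = 19 * (2 - 9) - 11 = 1

2P = (9, 1)


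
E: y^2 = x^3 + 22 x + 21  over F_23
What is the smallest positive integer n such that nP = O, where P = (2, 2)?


Compute successive multiples of P until we hit O:
  1P = (2, 2)
  2P = (5, 7)
  3P = (6, 22)
  4P = (17, 15)
  5P = (7, 9)
  6P = (4, 9)
  7P = (12, 9)
  8P = (18, 19)
  ... (continuing to 18P)
  18P = O

ord(P) = 18


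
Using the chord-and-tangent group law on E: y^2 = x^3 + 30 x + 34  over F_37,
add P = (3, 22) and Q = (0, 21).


P != Q, so use the chord formula.
s = (y2 - y1) / (x2 - x1) = (36) / (34) mod 37 = 25
x3 = s^2 - x1 - x2 mod 37 = 25^2 - 3 - 0 = 30
y3 = s (x1 - x3) - y1 mod 37 = 25 * (3 - 30) - 22 = 6

P + Q = (30, 6)


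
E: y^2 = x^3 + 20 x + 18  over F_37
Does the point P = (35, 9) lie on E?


Check whether y^2 = x^3 + 20 x + 18 (mod 37) for (x, y) = (35, 9).
LHS: y^2 = 9^2 mod 37 = 7
RHS: x^3 + 20 x + 18 = 35^3 + 20*35 + 18 mod 37 = 7
LHS = RHS

Yes, on the curve


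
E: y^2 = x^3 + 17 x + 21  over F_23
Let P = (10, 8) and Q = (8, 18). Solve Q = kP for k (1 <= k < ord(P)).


Enumerate multiples of P until we hit Q = (8, 18):
  1P = (10, 8)
  2P = (19, 2)
  3P = (20, 14)
  4P = (9, 11)
  5P = (13, 1)
  6P = (8, 18)
Match found at i = 6.

k = 6


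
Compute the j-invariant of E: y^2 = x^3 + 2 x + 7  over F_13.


Delta = -16(4 a^3 + 27 b^2) mod 13 = 4
-1728 * (4 a)^3 = -1728 * (4*2)^3 mod 13 = 5
j = 5 * 4^(-1) mod 13 = 11

j = 11 (mod 13)


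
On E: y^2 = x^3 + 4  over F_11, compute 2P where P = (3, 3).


Doubling: s = (3 x1^2 + a) / (2 y1)
s = (3*3^2 + 0) / (2*3) mod 11 = 10
x3 = s^2 - 2 x1 mod 11 = 10^2 - 2*3 = 6
y3 = s (x1 - x3) - y1 mod 11 = 10 * (3 - 6) - 3 = 0

2P = (6, 0)


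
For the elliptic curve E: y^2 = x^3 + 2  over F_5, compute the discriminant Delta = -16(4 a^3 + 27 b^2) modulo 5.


4 a^3 + 27 b^2 = 4*0^3 + 27*2^2 = 0 + 108 = 108
Delta = -16 * (108) = -1728
Delta mod 5 = 2

Delta = 2 (mod 5)


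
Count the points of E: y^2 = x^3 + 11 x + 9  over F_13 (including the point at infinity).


For each x in F_13, count y with y^2 = x^3 + 11 x + 9 mod 13:
  x = 0: RHS = 9, y in [3, 10]  -> 2 point(s)
  x = 2: RHS = 0, y in [0]  -> 1 point(s)
  x = 3: RHS = 4, y in [2, 11]  -> 2 point(s)
  x = 4: RHS = 0, y in [0]  -> 1 point(s)
  x = 7: RHS = 0, y in [0]  -> 1 point(s)
  x = 10: RHS = 1, y in [1, 12]  -> 2 point(s)
  x = 12: RHS = 10, y in [6, 7]  -> 2 point(s)
Affine points: 11. Add the point at infinity: total = 12.

#E(F_13) = 12


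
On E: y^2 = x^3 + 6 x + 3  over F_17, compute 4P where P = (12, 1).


k = 4 = 100_2 (binary, LSB first: 001)
Double-and-add from P = (12, 1):
  bit 0 = 0: acc unchanged = O
  bit 1 = 0: acc unchanged = O
  bit 2 = 1: acc = O + (15, 0) = (15, 0)

4P = (15, 0)


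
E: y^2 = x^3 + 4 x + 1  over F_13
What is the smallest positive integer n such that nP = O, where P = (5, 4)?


Compute successive multiples of P until we hit O:
  1P = (5, 4)
  2P = (2, 11)
  3P = (10, 12)
  4P = (12, 3)
  5P = (0, 12)
  6P = (9, 5)
  7P = (8, 5)
  8P = (3, 1)
  ... (continuing to 19P)
  19P = O

ord(P) = 19


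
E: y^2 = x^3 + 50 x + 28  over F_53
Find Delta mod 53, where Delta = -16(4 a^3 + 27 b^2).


4 a^3 + 27 b^2 = 4*50^3 + 27*28^2 = 500000 + 21168 = 521168
Delta = -16 * (521168) = -8338688
Delta mod 53 = 14

Delta = 14 (mod 53)


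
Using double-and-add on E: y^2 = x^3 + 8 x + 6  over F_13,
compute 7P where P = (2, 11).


k = 7 = 111_2 (binary, LSB first: 111)
Double-and-add from P = (2, 11):
  bit 0 = 1: acc = O + (2, 11) = (2, 11)
  bit 1 = 1: acc = (2, 11) + (8, 6) = (12, 6)
  bit 2 = 1: acc = (12, 6) + (9, 12) = (9, 1)

7P = (9, 1)


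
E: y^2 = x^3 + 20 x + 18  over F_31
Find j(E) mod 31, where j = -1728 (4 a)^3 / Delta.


Delta = -16(4 a^3 + 27 b^2) mod 31 = 24
-1728 * (4 a)^3 = -1728 * (4*20)^3 mod 31 = 1
j = 1 * 24^(-1) mod 31 = 22

j = 22 (mod 31)


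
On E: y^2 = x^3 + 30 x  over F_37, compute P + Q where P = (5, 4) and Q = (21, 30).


P != Q, so use the chord formula.
s = (y2 - y1) / (x2 - x1) = (26) / (16) mod 37 = 34
x3 = s^2 - x1 - x2 mod 37 = 34^2 - 5 - 21 = 20
y3 = s (x1 - x3) - y1 mod 37 = 34 * (5 - 20) - 4 = 4

P + Q = (20, 4)


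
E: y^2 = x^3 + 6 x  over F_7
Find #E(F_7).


For each x in F_7, count y with y^2 = x^3 + 6 x + 0 mod 7:
  x = 0: RHS = 0, y in [0]  -> 1 point(s)
  x = 1: RHS = 0, y in [0]  -> 1 point(s)
  x = 4: RHS = 4, y in [2, 5]  -> 2 point(s)
  x = 5: RHS = 1, y in [1, 6]  -> 2 point(s)
  x = 6: RHS = 0, y in [0]  -> 1 point(s)
Affine points: 7. Add the point at infinity: total = 8.

#E(F_7) = 8


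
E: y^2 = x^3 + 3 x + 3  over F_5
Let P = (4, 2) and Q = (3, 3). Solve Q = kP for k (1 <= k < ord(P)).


Enumerate multiples of P until we hit Q = (3, 3):
  1P = (4, 2)
  2P = (3, 2)
  3P = (3, 3)
Match found at i = 3.

k = 3


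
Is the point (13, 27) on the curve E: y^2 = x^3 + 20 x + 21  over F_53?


Check whether y^2 = x^3 + 20 x + 21 (mod 53) for (x, y) = (13, 27).
LHS: y^2 = 27^2 mod 53 = 40
RHS: x^3 + 20 x + 21 = 13^3 + 20*13 + 21 mod 53 = 40
LHS = RHS

Yes, on the curve


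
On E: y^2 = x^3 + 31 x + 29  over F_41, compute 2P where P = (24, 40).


Doubling: s = (3 x1^2 + a) / (2 y1)
s = (3*24^2 + 31) / (2*40) mod 41 = 2
x3 = s^2 - 2 x1 mod 41 = 2^2 - 2*24 = 38
y3 = s (x1 - x3) - y1 mod 41 = 2 * (24 - 38) - 40 = 14

2P = (38, 14)


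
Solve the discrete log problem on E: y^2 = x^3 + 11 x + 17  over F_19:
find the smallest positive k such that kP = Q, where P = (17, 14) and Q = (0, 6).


Enumerate multiples of P until we hit Q = (0, 6):
  1P = (17, 14)
  2P = (11, 14)
  3P = (10, 5)
  4P = (8, 3)
  5P = (3, 1)
  6P = (5, 8)
  7P = (2, 3)
  8P = (4, 12)
  9P = (15, 17)
  10P = (13, 18)
  11P = (9, 16)
  12P = (18, 10)
  13P = (0, 13)
  14P = (7, 0)
  15P = (0, 6)
Match found at i = 15.

k = 15


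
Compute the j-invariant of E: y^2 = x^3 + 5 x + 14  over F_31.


Delta = -16(4 a^3 + 27 b^2) mod 31 = 18
-1728 * (4 a)^3 = -1728 * (4*5)^3 mod 31 = 16
j = 16 * 18^(-1) mod 31 = 25

j = 25 (mod 31)


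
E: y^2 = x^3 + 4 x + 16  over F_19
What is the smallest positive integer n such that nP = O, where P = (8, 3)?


Compute successive multiples of P until we hit O:
  1P = (8, 3)
  2P = (4, 1)
  3P = (12, 14)
  4P = (3, 6)
  5P = (0, 15)
  6P = (18, 12)
  7P = (13, 2)
  8P = (14, 2)
  ... (continuing to 28P)
  28P = O

ord(P) = 28


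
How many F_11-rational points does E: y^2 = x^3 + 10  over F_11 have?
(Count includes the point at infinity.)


For each x in F_11, count y with y^2 = x^3 + 0 x + 10 mod 11:
  x = 1: RHS = 0, y in [0]  -> 1 point(s)
  x = 3: RHS = 4, y in [2, 9]  -> 2 point(s)
  x = 5: RHS = 3, y in [5, 6]  -> 2 point(s)
  x = 7: RHS = 1, y in [1, 10]  -> 2 point(s)
  x = 8: RHS = 5, y in [4, 7]  -> 2 point(s)
  x = 10: RHS = 9, y in [3, 8]  -> 2 point(s)
Affine points: 11. Add the point at infinity: total = 12.

#E(F_11) = 12


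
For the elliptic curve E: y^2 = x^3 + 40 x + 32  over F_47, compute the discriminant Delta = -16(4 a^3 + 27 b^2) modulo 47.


4 a^3 + 27 b^2 = 4*40^3 + 27*32^2 = 256000 + 27648 = 283648
Delta = -16 * (283648) = -4538368
Delta mod 47 = 46

Delta = 46 (mod 47)


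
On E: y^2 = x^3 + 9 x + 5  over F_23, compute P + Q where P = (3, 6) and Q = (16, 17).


P != Q, so use the chord formula.
s = (y2 - y1) / (x2 - x1) = (11) / (13) mod 23 = 15
x3 = s^2 - x1 - x2 mod 23 = 15^2 - 3 - 16 = 22
y3 = s (x1 - x3) - y1 mod 23 = 15 * (3 - 22) - 6 = 8

P + Q = (22, 8)


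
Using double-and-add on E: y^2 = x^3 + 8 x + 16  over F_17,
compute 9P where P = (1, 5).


k = 9 = 1001_2 (binary, LSB first: 1001)
Double-and-add from P = (1, 5):
  bit 0 = 1: acc = O + (1, 5) = (1, 5)
  bit 1 = 0: acc unchanged = (1, 5)
  bit 2 = 0: acc unchanged = (1, 5)
  bit 3 = 1: acc = (1, 5) + (12, 2) = (0, 4)

9P = (0, 4)


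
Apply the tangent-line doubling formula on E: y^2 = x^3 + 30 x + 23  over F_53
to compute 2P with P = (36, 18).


Doubling: s = (3 x1^2 + a) / (2 y1)
s = (3*36^2 + 30) / (2*18) mod 53 = 47
x3 = s^2 - 2 x1 mod 53 = 47^2 - 2*36 = 17
y3 = s (x1 - x3) - y1 mod 53 = 47 * (36 - 17) - 18 = 27

2P = (17, 27)


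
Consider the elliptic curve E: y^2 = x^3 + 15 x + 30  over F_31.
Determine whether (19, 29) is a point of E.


Check whether y^2 = x^3 + 15 x + 30 (mod 31) for (x, y) = (19, 29).
LHS: y^2 = 29^2 mod 31 = 4
RHS: x^3 + 15 x + 30 = 19^3 + 15*19 + 30 mod 31 = 13
LHS != RHS

No, not on the curve


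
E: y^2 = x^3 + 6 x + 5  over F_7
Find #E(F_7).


For each x in F_7, count y with y^2 = x^3 + 6 x + 5 mod 7:
  x = 2: RHS = 4, y in [2, 5]  -> 2 point(s)
  x = 3: RHS = 1, y in [1, 6]  -> 2 point(s)
  x = 4: RHS = 2, y in [3, 4]  -> 2 point(s)
Affine points: 6. Add the point at infinity: total = 7.

#E(F_7) = 7


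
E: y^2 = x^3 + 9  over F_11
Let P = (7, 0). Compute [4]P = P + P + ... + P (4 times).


k = 4 = 100_2 (binary, LSB first: 001)
Double-and-add from P = (7, 0):
  bit 0 = 0: acc unchanged = O
  bit 1 = 0: acc unchanged = O
  bit 2 = 1: acc = O + O = O

4P = O


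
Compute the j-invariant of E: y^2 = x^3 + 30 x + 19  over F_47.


Delta = -16(4 a^3 + 27 b^2) mod 47 = 43
-1728 * (4 a)^3 = -1728 * (4*30)^3 mod 47 = 25
j = 25 * 43^(-1) mod 47 = 29

j = 29 (mod 47)


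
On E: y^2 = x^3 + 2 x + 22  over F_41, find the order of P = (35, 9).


Compute successive multiples of P until we hit O:
  1P = (35, 9)
  2P = (21, 31)
  3P = (36, 16)
  4P = (19, 21)
  5P = (26, 15)
  6P = (26, 26)
  7P = (19, 20)
  8P = (36, 25)
  ... (continuing to 11P)
  11P = O

ord(P) = 11


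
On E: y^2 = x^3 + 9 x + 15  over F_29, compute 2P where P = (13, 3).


Doubling: s = (3 x1^2 + a) / (2 y1)
s = (3*13^2 + 9) / (2*3) mod 29 = 28
x3 = s^2 - 2 x1 mod 29 = 28^2 - 2*13 = 4
y3 = s (x1 - x3) - y1 mod 29 = 28 * (13 - 4) - 3 = 17

2P = (4, 17)


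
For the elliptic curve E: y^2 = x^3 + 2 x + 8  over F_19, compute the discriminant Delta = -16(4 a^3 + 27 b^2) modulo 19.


4 a^3 + 27 b^2 = 4*2^3 + 27*8^2 = 32 + 1728 = 1760
Delta = -16 * (1760) = -28160
Delta mod 19 = 17

Delta = 17 (mod 19)


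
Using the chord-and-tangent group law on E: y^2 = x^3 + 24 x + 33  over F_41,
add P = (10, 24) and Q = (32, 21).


P != Q, so use the chord formula.
s = (y2 - y1) / (x2 - x1) = (38) / (22) mod 41 = 39
x3 = s^2 - x1 - x2 mod 41 = 39^2 - 10 - 32 = 3
y3 = s (x1 - x3) - y1 mod 41 = 39 * (10 - 3) - 24 = 3

P + Q = (3, 3)


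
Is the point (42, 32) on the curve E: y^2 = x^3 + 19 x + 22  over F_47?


Check whether y^2 = x^3 + 19 x + 22 (mod 47) for (x, y) = (42, 32).
LHS: y^2 = 32^2 mod 47 = 37
RHS: x^3 + 19 x + 22 = 42^3 + 19*42 + 22 mod 47 = 37
LHS = RHS

Yes, on the curve


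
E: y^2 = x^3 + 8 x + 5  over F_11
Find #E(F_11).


For each x in F_11, count y with y^2 = x^3 + 8 x + 5 mod 11:
  x = 0: RHS = 5, y in [4, 7]  -> 2 point(s)
  x = 1: RHS = 3, y in [5, 6]  -> 2 point(s)
  x = 3: RHS = 1, y in [1, 10]  -> 2 point(s)
  x = 5: RHS = 5, y in [4, 7]  -> 2 point(s)
  x = 6: RHS = 5, y in [4, 7]  -> 2 point(s)
  x = 8: RHS = 9, y in [3, 8]  -> 2 point(s)
  x = 9: RHS = 3, y in [5, 6]  -> 2 point(s)
Affine points: 14. Add the point at infinity: total = 15.

#E(F_11) = 15


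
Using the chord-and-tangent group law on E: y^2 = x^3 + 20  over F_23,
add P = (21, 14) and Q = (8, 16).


P != Q, so use the chord formula.
s = (y2 - y1) / (x2 - x1) = (2) / (10) mod 23 = 14
x3 = s^2 - x1 - x2 mod 23 = 14^2 - 21 - 8 = 6
y3 = s (x1 - x3) - y1 mod 23 = 14 * (21 - 6) - 14 = 12

P + Q = (6, 12)


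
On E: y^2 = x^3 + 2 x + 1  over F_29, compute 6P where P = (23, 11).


k = 6 = 110_2 (binary, LSB first: 011)
Double-and-add from P = (23, 11):
  bit 0 = 0: acc unchanged = O
  bit 1 = 1: acc = O + (8, 6) = (8, 6)
  bit 2 = 1: acc = (8, 6) + (19, 24) = (3, 18)

6P = (3, 18)


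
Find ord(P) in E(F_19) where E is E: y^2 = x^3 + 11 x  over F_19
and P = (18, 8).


Compute successive multiples of P until we hit O:
  1P = (18, 8)
  2P = (9, 7)
  3P = (15, 5)
  4P = (6, 4)
  5P = (12, 13)
  6P = (5, 16)
  7P = (2, 7)
  8P = (16, 4)
  ... (continuing to 20P)
  20P = O

ord(P) = 20


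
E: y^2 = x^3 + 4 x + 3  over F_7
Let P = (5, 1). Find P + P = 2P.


Doubling: s = (3 x1^2 + a) / (2 y1)
s = (3*5^2 + 4) / (2*1) mod 7 = 1
x3 = s^2 - 2 x1 mod 7 = 1^2 - 2*5 = 5
y3 = s (x1 - x3) - y1 mod 7 = 1 * (5 - 5) - 1 = 6

2P = (5, 6)


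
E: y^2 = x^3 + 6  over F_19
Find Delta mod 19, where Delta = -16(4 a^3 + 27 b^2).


4 a^3 + 27 b^2 = 4*0^3 + 27*6^2 = 0 + 972 = 972
Delta = -16 * (972) = -15552
Delta mod 19 = 9

Delta = 9 (mod 19)


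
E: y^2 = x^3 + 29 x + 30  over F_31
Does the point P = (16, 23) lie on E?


Check whether y^2 = x^3 + 29 x + 30 (mod 31) for (x, y) = (16, 23).
LHS: y^2 = 23^2 mod 31 = 2
RHS: x^3 + 29 x + 30 = 16^3 + 29*16 + 30 mod 31 = 2
LHS = RHS

Yes, on the curve


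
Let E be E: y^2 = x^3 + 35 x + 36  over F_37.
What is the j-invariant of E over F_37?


Delta = -16(4 a^3 + 27 b^2) mod 37 = 6
-1728 * (4 a)^3 = -1728 * (4*35)^3 mod 37 = 29
j = 29 * 6^(-1) mod 37 = 11

j = 11 (mod 37)


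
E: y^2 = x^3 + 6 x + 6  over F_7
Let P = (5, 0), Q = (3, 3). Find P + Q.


P != Q, so use the chord formula.
s = (y2 - y1) / (x2 - x1) = (3) / (5) mod 7 = 2
x3 = s^2 - x1 - x2 mod 7 = 2^2 - 5 - 3 = 3
y3 = s (x1 - x3) - y1 mod 7 = 2 * (5 - 3) - 0 = 4

P + Q = (3, 4)


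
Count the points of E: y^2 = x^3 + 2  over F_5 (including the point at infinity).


For each x in F_5, count y with y^2 = x^3 + 0 x + 2 mod 5:
  x = 2: RHS = 0, y in [0]  -> 1 point(s)
  x = 3: RHS = 4, y in [2, 3]  -> 2 point(s)
  x = 4: RHS = 1, y in [1, 4]  -> 2 point(s)
Affine points: 5. Add the point at infinity: total = 6.

#E(F_5) = 6


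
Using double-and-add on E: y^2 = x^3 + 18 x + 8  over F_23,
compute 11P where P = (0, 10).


k = 11 = 1011_2 (binary, LSB first: 1101)
Double-and-add from P = (0, 10):
  bit 0 = 1: acc = O + (0, 10) = (0, 10)
  bit 1 = 1: acc = (0, 10) + (13, 22) = (5, 19)
  bit 2 = 0: acc unchanged = (5, 19)
  bit 3 = 1: acc = (5, 19) + (4, 11) = (9, 18)

11P = (9, 18)


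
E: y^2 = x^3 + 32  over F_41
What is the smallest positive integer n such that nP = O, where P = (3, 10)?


Compute successive multiples of P until we hit O:
  1P = (3, 10)
  2P = (40, 20)
  3P = (35, 29)
  4P = (11, 16)
  5P = (25, 35)
  6P = (22, 15)
  7P = (18, 40)
  8P = (24, 30)
  ... (continuing to 42P)
  42P = O

ord(P) = 42


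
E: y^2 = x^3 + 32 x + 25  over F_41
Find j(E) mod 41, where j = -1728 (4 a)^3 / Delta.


Delta = -16(4 a^3 + 27 b^2) mod 41 = 24
-1728 * (4 a)^3 = -1728 * (4*32)^3 mod 41 = 29
j = 29 * 24^(-1) mod 41 = 20

j = 20 (mod 41)


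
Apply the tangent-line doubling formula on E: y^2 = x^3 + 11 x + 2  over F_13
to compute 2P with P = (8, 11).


Doubling: s = (3 x1^2 + a) / (2 y1)
s = (3*8^2 + 11) / (2*11) mod 13 = 11
x3 = s^2 - 2 x1 mod 13 = 11^2 - 2*8 = 1
y3 = s (x1 - x3) - y1 mod 13 = 11 * (8 - 1) - 11 = 1

2P = (1, 1)


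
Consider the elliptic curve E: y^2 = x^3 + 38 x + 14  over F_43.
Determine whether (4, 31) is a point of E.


Check whether y^2 = x^3 + 38 x + 14 (mod 43) for (x, y) = (4, 31).
LHS: y^2 = 31^2 mod 43 = 15
RHS: x^3 + 38 x + 14 = 4^3 + 38*4 + 14 mod 43 = 15
LHS = RHS

Yes, on the curve


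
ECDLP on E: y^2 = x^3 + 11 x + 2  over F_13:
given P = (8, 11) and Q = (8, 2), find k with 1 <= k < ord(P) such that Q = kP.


Enumerate multiples of P until we hit Q = (8, 2):
  1P = (8, 11)
  2P = (1, 1)
  3P = (1, 12)
  4P = (8, 2)
Match found at i = 4.

k = 4


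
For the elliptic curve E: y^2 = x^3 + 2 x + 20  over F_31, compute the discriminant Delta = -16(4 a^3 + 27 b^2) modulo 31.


4 a^3 + 27 b^2 = 4*2^3 + 27*20^2 = 32 + 10800 = 10832
Delta = -16 * (10832) = -173312
Delta mod 31 = 9

Delta = 9 (mod 31)


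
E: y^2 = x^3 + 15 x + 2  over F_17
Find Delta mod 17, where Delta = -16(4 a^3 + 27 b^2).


4 a^3 + 27 b^2 = 4*15^3 + 27*2^2 = 13500 + 108 = 13608
Delta = -16 * (13608) = -217728
Delta mod 17 = 8

Delta = 8 (mod 17)


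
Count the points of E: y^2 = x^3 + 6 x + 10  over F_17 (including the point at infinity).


For each x in F_17, count y with y^2 = x^3 + 6 x + 10 mod 17:
  x = 1: RHS = 0, y in [0]  -> 1 point(s)
  x = 2: RHS = 13, y in [8, 9]  -> 2 point(s)
  x = 3: RHS = 4, y in [2, 15]  -> 2 point(s)
  x = 4: RHS = 13, y in [8, 9]  -> 2 point(s)
  x = 7: RHS = 4, y in [2, 15]  -> 2 point(s)
  x = 8: RHS = 9, y in [3, 14]  -> 2 point(s)
  x = 10: RHS = 16, y in [4, 13]  -> 2 point(s)
  x = 11: RHS = 13, y in [8, 9]  -> 2 point(s)
  x = 12: RHS = 8, y in [5, 12]  -> 2 point(s)
  x = 14: RHS = 16, y in [4, 13]  -> 2 point(s)
Affine points: 19. Add the point at infinity: total = 20.

#E(F_17) = 20


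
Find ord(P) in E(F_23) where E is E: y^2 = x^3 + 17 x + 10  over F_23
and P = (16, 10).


Compute successive multiples of P until we hit O:
  1P = (16, 10)
  2P = (15, 12)
  3P = (19, 19)
  4P = (20, 1)
  5P = (5, 17)
  6P = (14, 18)
  7P = (9, 8)
  8P = (7, 9)
  ... (continuing to 25P)
  25P = O

ord(P) = 25


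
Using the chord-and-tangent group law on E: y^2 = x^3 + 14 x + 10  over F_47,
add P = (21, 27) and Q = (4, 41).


P != Q, so use the chord formula.
s = (y2 - y1) / (x2 - x1) = (14) / (30) mod 47 = 13
x3 = s^2 - x1 - x2 mod 47 = 13^2 - 21 - 4 = 3
y3 = s (x1 - x3) - y1 mod 47 = 13 * (21 - 3) - 27 = 19

P + Q = (3, 19)


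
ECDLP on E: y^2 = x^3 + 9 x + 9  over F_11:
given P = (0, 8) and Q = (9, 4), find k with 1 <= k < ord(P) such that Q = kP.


Enumerate multiples of P until we hit Q = (9, 4):
  1P = (0, 8)
  2P = (5, 5)
  3P = (9, 4)
Match found at i = 3.

k = 3


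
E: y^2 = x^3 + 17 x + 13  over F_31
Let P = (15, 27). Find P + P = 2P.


Doubling: s = (3 x1^2 + a) / (2 y1)
s = (3*15^2 + 17) / (2*27) mod 31 = 22
x3 = s^2 - 2 x1 mod 31 = 22^2 - 2*15 = 20
y3 = s (x1 - x3) - y1 mod 31 = 22 * (15 - 20) - 27 = 18

2P = (20, 18)


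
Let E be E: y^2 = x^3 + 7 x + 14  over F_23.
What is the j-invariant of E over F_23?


Delta = -16(4 a^3 + 27 b^2) mod 23 = 4
-1728 * (4 a)^3 = -1728 * (4*7)^3 mod 23 = 16
j = 16 * 4^(-1) mod 23 = 4

j = 4 (mod 23)


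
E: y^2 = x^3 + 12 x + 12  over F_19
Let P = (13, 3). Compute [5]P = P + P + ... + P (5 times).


k = 5 = 101_2 (binary, LSB first: 101)
Double-and-add from P = (13, 3):
  bit 0 = 1: acc = O + (13, 3) = (13, 3)
  bit 1 = 0: acc unchanged = (13, 3)
  bit 2 = 1: acc = (13, 3) + (13, 3) = (13, 16)

5P = (13, 16)


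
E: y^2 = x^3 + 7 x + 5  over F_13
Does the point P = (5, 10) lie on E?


Check whether y^2 = x^3 + 7 x + 5 (mod 13) for (x, y) = (5, 10).
LHS: y^2 = 10^2 mod 13 = 9
RHS: x^3 + 7 x + 5 = 5^3 + 7*5 + 5 mod 13 = 9
LHS = RHS

Yes, on the curve


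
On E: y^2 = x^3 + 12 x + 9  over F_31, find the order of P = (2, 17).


Compute successive multiples of P until we hit O:
  1P = (2, 17)
  2P = (29, 15)
  3P = (8, 11)
  4P = (22, 3)
  5P = (14, 10)
  6P = (19, 11)
  7P = (26, 17)
  8P = (3, 14)
  ... (continuing to 19P)
  19P = O

ord(P) = 19


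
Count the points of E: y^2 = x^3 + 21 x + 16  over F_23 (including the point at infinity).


For each x in F_23, count y with y^2 = x^3 + 21 x + 16 mod 23:
  x = 0: RHS = 16, y in [4, 19]  -> 2 point(s)
  x = 4: RHS = 3, y in [7, 16]  -> 2 point(s)
  x = 5: RHS = 16, y in [4, 19]  -> 2 point(s)
  x = 6: RHS = 13, y in [6, 17]  -> 2 point(s)
  x = 7: RHS = 0, y in [0]  -> 1 point(s)
  x = 8: RHS = 6, y in [11, 12]  -> 2 point(s)
  x = 12: RHS = 18, y in [8, 15]  -> 2 point(s)
  x = 13: RHS = 2, y in [5, 18]  -> 2 point(s)
  x = 14: RHS = 18, y in [8, 15]  -> 2 point(s)
  x = 15: RHS = 3, y in [7, 16]  -> 2 point(s)
  x = 16: RHS = 9, y in [3, 20]  -> 2 point(s)
  x = 18: RHS = 16, y in [4, 19]  -> 2 point(s)
  x = 19: RHS = 6, y in [11, 12]  -> 2 point(s)
  x = 20: RHS = 18, y in [8, 15]  -> 2 point(s)
  x = 21: RHS = 12, y in [9, 14]  -> 2 point(s)
Affine points: 29. Add the point at infinity: total = 30.

#E(F_23) = 30


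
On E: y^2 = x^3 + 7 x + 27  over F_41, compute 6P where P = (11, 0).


k = 6 = 110_2 (binary, LSB first: 011)
Double-and-add from P = (11, 0):
  bit 0 = 0: acc unchanged = O
  bit 1 = 1: acc = O + O = O
  bit 2 = 1: acc = O + O = O

6P = O


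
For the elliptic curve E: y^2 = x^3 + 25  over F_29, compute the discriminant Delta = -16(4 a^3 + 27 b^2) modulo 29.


4 a^3 + 27 b^2 = 4*0^3 + 27*25^2 = 0 + 16875 = 16875
Delta = -16 * (16875) = -270000
Delta mod 29 = 19

Delta = 19 (mod 29)


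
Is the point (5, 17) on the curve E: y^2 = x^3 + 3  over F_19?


Check whether y^2 = x^3 + 0 x + 3 (mod 19) for (x, y) = (5, 17).
LHS: y^2 = 17^2 mod 19 = 4
RHS: x^3 + 0 x + 3 = 5^3 + 0*5 + 3 mod 19 = 14
LHS != RHS

No, not on the curve


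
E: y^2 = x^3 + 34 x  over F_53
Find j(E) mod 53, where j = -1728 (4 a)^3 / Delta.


Delta = -16(4 a^3 + 27 b^2) mod 53 = 30
-1728 * (4 a)^3 = -1728 * (4*34)^3 mod 53 = 6
j = 6 * 30^(-1) mod 53 = 32

j = 32 (mod 53)


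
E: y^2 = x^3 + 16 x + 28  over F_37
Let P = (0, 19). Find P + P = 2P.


Doubling: s = (3 x1^2 + a) / (2 y1)
s = (3*0^2 + 16) / (2*19) mod 37 = 16
x3 = s^2 - 2 x1 mod 37 = 16^2 - 2*0 = 34
y3 = s (x1 - x3) - y1 mod 37 = 16 * (0 - 34) - 19 = 29

2P = (34, 29)


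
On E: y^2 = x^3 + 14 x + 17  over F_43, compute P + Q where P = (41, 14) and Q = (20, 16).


P != Q, so use the chord formula.
s = (y2 - y1) / (x2 - x1) = (2) / (22) mod 43 = 4
x3 = s^2 - x1 - x2 mod 43 = 4^2 - 41 - 20 = 41
y3 = s (x1 - x3) - y1 mod 43 = 4 * (41 - 41) - 14 = 29

P + Q = (41, 29)


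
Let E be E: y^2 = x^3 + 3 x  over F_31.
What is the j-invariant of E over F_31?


Delta = -16(4 a^3 + 27 b^2) mod 31 = 8
-1728 * (4 a)^3 = -1728 * (4*3)^3 mod 31 = 29
j = 29 * 8^(-1) mod 31 = 23

j = 23 (mod 31)


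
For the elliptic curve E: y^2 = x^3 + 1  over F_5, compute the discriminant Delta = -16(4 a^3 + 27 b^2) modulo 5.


4 a^3 + 27 b^2 = 4*0^3 + 27*1^2 = 0 + 27 = 27
Delta = -16 * (27) = -432
Delta mod 5 = 3

Delta = 3 (mod 5)


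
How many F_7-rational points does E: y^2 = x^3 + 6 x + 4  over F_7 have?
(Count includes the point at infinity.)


For each x in F_7, count y with y^2 = x^3 + 6 x + 4 mod 7:
  x = 0: RHS = 4, y in [2, 5]  -> 2 point(s)
  x = 1: RHS = 4, y in [2, 5]  -> 2 point(s)
  x = 3: RHS = 0, y in [0]  -> 1 point(s)
  x = 4: RHS = 1, y in [1, 6]  -> 2 point(s)
  x = 6: RHS = 4, y in [2, 5]  -> 2 point(s)
Affine points: 9. Add the point at infinity: total = 10.

#E(F_7) = 10


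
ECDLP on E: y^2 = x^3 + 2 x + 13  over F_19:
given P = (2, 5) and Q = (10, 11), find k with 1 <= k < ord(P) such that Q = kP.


Enumerate multiples of P until we hit Q = (10, 11):
  1P = (2, 5)
  2P = (1, 4)
  3P = (17, 18)
  4P = (7, 16)
  5P = (8, 16)
  6P = (15, 6)
  7P = (11, 6)
  8P = (10, 11)
Match found at i = 8.

k = 8


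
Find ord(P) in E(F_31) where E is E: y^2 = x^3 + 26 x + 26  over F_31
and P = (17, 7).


Compute successive multiples of P until we hit O:
  1P = (17, 7)
  2P = (13, 9)
  3P = (9, 20)
  4P = (12, 12)
  5P = (3, 10)
  6P = (15, 28)
  7P = (24, 20)
  8P = (8, 23)
  ... (continuing to 34P)
  34P = O

ord(P) = 34


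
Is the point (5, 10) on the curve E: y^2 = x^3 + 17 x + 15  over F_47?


Check whether y^2 = x^3 + 17 x + 15 (mod 47) for (x, y) = (5, 10).
LHS: y^2 = 10^2 mod 47 = 6
RHS: x^3 + 17 x + 15 = 5^3 + 17*5 + 15 mod 47 = 37
LHS != RHS

No, not on the curve


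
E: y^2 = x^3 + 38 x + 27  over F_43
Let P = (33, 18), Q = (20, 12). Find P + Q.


P != Q, so use the chord formula.
s = (y2 - y1) / (x2 - x1) = (37) / (30) mod 43 = 17
x3 = s^2 - x1 - x2 mod 43 = 17^2 - 33 - 20 = 21
y3 = s (x1 - x3) - y1 mod 43 = 17 * (33 - 21) - 18 = 14

P + Q = (21, 14)


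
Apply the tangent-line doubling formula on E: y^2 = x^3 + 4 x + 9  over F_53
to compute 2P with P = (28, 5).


Doubling: s = (3 x1^2 + a) / (2 y1)
s = (3*28^2 + 4) / (2*5) mod 53 = 13
x3 = s^2 - 2 x1 mod 53 = 13^2 - 2*28 = 7
y3 = s (x1 - x3) - y1 mod 53 = 13 * (28 - 7) - 5 = 3

2P = (7, 3)


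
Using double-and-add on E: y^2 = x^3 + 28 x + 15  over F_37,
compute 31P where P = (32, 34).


k = 31 = 11111_2 (binary, LSB first: 11111)
Double-and-add from P = (32, 34):
  bit 0 = 1: acc = O + (32, 34) = (32, 34)
  bit 1 = 1: acc = (32, 34) + (20, 19) = (12, 28)
  bit 2 = 1: acc = (12, 28) + (9, 21) = (5, 13)
  bit 3 = 1: acc = (5, 13) + (7, 6) = (28, 12)
  bit 4 = 1: acc = (28, 12) + (35, 5) = (12, 9)

31P = (12, 9)


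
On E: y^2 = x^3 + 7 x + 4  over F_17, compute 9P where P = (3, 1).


k = 9 = 1001_2 (binary, LSB first: 1001)
Double-and-add from P = (3, 1):
  bit 0 = 1: acc = O + (3, 1) = (3, 1)
  bit 1 = 0: acc unchanged = (3, 1)
  bit 2 = 0: acc unchanged = (3, 1)
  bit 3 = 1: acc = (3, 1) + (0, 2) = (16, 9)

9P = (16, 9)


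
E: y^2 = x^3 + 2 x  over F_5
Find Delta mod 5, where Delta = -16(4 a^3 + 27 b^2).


4 a^3 + 27 b^2 = 4*2^3 + 27*0^2 = 32 + 0 = 32
Delta = -16 * (32) = -512
Delta mod 5 = 3

Delta = 3 (mod 5)


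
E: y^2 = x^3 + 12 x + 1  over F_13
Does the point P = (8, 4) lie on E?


Check whether y^2 = x^3 + 12 x + 1 (mod 13) for (x, y) = (8, 4).
LHS: y^2 = 4^2 mod 13 = 3
RHS: x^3 + 12 x + 1 = 8^3 + 12*8 + 1 mod 13 = 11
LHS != RHS

No, not on the curve


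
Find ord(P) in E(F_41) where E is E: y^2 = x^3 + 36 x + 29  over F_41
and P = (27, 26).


Compute successive multiples of P until we hit O:
  1P = (27, 26)
  2P = (8, 38)
  3P = (29, 40)
  4P = (34, 7)
  5P = (20, 37)
  6P = (4, 14)
  7P = (15, 7)
  8P = (24, 30)
  ... (continuing to 46P)
  46P = O

ord(P) = 46


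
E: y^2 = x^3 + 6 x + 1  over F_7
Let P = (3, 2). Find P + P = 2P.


Doubling: s = (3 x1^2 + a) / (2 y1)
s = (3*3^2 + 6) / (2*2) mod 7 = 3
x3 = s^2 - 2 x1 mod 7 = 3^2 - 2*3 = 3
y3 = s (x1 - x3) - y1 mod 7 = 3 * (3 - 3) - 2 = 5

2P = (3, 5)


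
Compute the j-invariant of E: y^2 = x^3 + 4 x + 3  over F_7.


Delta = -16(4 a^3 + 27 b^2) mod 7 = 3
-1728 * (4 a)^3 = -1728 * (4*4)^3 mod 7 = 1
j = 1 * 3^(-1) mod 7 = 5

j = 5 (mod 7)


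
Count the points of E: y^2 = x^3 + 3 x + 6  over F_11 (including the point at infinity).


For each x in F_11, count y with y^2 = x^3 + 3 x + 6 mod 11:
  x = 2: RHS = 9, y in [3, 8]  -> 2 point(s)
  x = 3: RHS = 9, y in [3, 8]  -> 2 point(s)
  x = 4: RHS = 5, y in [4, 7]  -> 2 point(s)
  x = 5: RHS = 3, y in [5, 6]  -> 2 point(s)
  x = 6: RHS = 9, y in [3, 8]  -> 2 point(s)
  x = 8: RHS = 3, y in [5, 6]  -> 2 point(s)
  x = 9: RHS = 3, y in [5, 6]  -> 2 point(s)
Affine points: 14. Add the point at infinity: total = 15.

#E(F_11) = 15


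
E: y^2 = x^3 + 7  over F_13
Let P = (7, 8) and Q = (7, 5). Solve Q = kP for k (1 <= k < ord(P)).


Enumerate multiples of P until we hit Q = (7, 5):
  1P = (7, 8)
  2P = (8, 8)
  3P = (11, 5)
  4P = (11, 8)
  5P = (8, 5)
  6P = (7, 5)
Match found at i = 6.

k = 6


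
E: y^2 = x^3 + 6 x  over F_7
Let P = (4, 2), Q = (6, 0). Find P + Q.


P != Q, so use the chord formula.
s = (y2 - y1) / (x2 - x1) = (5) / (2) mod 7 = 6
x3 = s^2 - x1 - x2 mod 7 = 6^2 - 4 - 6 = 5
y3 = s (x1 - x3) - y1 mod 7 = 6 * (4 - 5) - 2 = 6

P + Q = (5, 6)


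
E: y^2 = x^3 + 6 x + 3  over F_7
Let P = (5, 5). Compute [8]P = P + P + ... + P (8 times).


k = 8 = 1000_2 (binary, LSB first: 0001)
Double-and-add from P = (5, 5):
  bit 0 = 0: acc unchanged = O
  bit 1 = 0: acc unchanged = O
  bit 2 = 0: acc unchanged = O
  bit 3 = 1: acc = O + (5, 2) = (5, 2)

8P = (5, 2)


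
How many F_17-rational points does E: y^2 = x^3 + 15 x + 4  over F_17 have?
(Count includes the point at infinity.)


For each x in F_17, count y with y^2 = x^3 + 15 x + 4 mod 17:
  x = 0: RHS = 4, y in [2, 15]  -> 2 point(s)
  x = 2: RHS = 8, y in [5, 12]  -> 2 point(s)
  x = 3: RHS = 8, y in [5, 12]  -> 2 point(s)
  x = 4: RHS = 9, y in [3, 14]  -> 2 point(s)
  x = 5: RHS = 0, y in [0]  -> 1 point(s)
  x = 6: RHS = 4, y in [2, 15]  -> 2 point(s)
  x = 9: RHS = 1, y in [1, 16]  -> 2 point(s)
  x = 10: RHS = 15, y in [7, 10]  -> 2 point(s)
  x = 11: RHS = 4, y in [2, 15]  -> 2 point(s)
  x = 12: RHS = 8, y in [5, 12]  -> 2 point(s)
  x = 13: RHS = 16, y in [4, 13]  -> 2 point(s)
  x = 14: RHS = 0, y in [0]  -> 1 point(s)
  x = 15: RHS = 0, y in [0]  -> 1 point(s)
Affine points: 23. Add the point at infinity: total = 24.

#E(F_17) = 24


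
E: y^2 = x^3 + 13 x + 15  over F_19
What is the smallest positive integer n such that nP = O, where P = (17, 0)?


Compute successive multiples of P until we hit O:
  1P = (17, 0)
  2P = O

ord(P) = 2


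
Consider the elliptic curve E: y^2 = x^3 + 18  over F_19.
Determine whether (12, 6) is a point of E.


Check whether y^2 = x^3 + 0 x + 18 (mod 19) for (x, y) = (12, 6).
LHS: y^2 = 6^2 mod 19 = 17
RHS: x^3 + 0 x + 18 = 12^3 + 0*12 + 18 mod 19 = 17
LHS = RHS

Yes, on the curve


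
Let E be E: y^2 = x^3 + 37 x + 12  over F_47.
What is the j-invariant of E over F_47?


Delta = -16(4 a^3 + 27 b^2) mod 47 = 6
-1728 * (4 a)^3 = -1728 * (4*37)^3 mod 47 = 13
j = 13 * 6^(-1) mod 47 = 10

j = 10 (mod 47)


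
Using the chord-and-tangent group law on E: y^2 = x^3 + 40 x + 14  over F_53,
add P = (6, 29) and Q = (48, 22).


P != Q, so use the chord formula.
s = (y2 - y1) / (x2 - x1) = (46) / (42) mod 53 = 44
x3 = s^2 - x1 - x2 mod 53 = 44^2 - 6 - 48 = 27
y3 = s (x1 - x3) - y1 mod 53 = 44 * (6 - 27) - 29 = 1

P + Q = (27, 1)


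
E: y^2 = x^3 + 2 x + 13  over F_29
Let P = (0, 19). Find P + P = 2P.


Doubling: s = (3 x1^2 + a) / (2 y1)
s = (3*0^2 + 2) / (2*19) mod 29 = 26
x3 = s^2 - 2 x1 mod 29 = 26^2 - 2*0 = 9
y3 = s (x1 - x3) - y1 mod 29 = 26 * (0 - 9) - 19 = 8

2P = (9, 8)


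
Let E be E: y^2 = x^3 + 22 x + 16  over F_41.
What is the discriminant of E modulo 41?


4 a^3 + 27 b^2 = 4*22^3 + 27*16^2 = 42592 + 6912 = 49504
Delta = -16 * (49504) = -792064
Delta mod 41 = 15

Delta = 15 (mod 41)


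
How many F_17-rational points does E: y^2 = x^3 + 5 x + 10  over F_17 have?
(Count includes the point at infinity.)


For each x in F_17, count y with y^2 = x^3 + 5 x + 10 mod 17:
  x = 1: RHS = 16, y in [4, 13]  -> 2 point(s)
  x = 3: RHS = 1, y in [1, 16]  -> 2 point(s)
  x = 4: RHS = 9, y in [3, 14]  -> 2 point(s)
  x = 6: RHS = 1, y in [1, 16]  -> 2 point(s)
  x = 8: RHS = 1, y in [1, 16]  -> 2 point(s)
  x = 9: RHS = 2, y in [6, 11]  -> 2 point(s)
  x = 11: RHS = 2, y in [6, 11]  -> 2 point(s)
  x = 12: RHS = 13, y in [8, 9]  -> 2 point(s)
  x = 14: RHS = 2, y in [6, 11]  -> 2 point(s)
  x = 15: RHS = 9, y in [3, 14]  -> 2 point(s)
  x = 16: RHS = 4, y in [2, 15]  -> 2 point(s)
Affine points: 22. Add the point at infinity: total = 23.

#E(F_17) = 23


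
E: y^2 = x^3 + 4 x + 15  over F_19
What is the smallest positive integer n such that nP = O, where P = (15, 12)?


Compute successive multiples of P until we hit O:
  1P = (15, 12)
  2P = (9, 1)
  3P = (1, 1)
  4P = (1, 18)
  5P = (9, 18)
  6P = (15, 7)
  7P = O

ord(P) = 7


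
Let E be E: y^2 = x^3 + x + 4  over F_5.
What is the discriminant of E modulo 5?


4 a^3 + 27 b^2 = 4*1^3 + 27*4^2 = 4 + 432 = 436
Delta = -16 * (436) = -6976
Delta mod 5 = 4

Delta = 4 (mod 5)


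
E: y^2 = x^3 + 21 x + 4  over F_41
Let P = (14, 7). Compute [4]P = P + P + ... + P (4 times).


k = 4 = 100_2 (binary, LSB first: 001)
Double-and-add from P = (14, 7):
  bit 0 = 0: acc unchanged = O
  bit 1 = 0: acc unchanged = O
  bit 2 = 1: acc = O + (25, 0) = (25, 0)

4P = (25, 0)


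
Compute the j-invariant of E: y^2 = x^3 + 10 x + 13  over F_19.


Delta = -16(4 a^3 + 27 b^2) mod 19 = 1
-1728 * (4 a)^3 = -1728 * (4*10)^3 mod 19 = 8
j = 8 * 1^(-1) mod 19 = 8

j = 8 (mod 19)


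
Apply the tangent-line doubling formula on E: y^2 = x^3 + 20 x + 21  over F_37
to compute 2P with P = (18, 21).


Doubling: s = (3 x1^2 + a) / (2 y1)
s = (3*18^2 + 20) / (2*21) mod 37 = 6
x3 = s^2 - 2 x1 mod 37 = 6^2 - 2*18 = 0
y3 = s (x1 - x3) - y1 mod 37 = 6 * (18 - 0) - 21 = 13

2P = (0, 13)
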